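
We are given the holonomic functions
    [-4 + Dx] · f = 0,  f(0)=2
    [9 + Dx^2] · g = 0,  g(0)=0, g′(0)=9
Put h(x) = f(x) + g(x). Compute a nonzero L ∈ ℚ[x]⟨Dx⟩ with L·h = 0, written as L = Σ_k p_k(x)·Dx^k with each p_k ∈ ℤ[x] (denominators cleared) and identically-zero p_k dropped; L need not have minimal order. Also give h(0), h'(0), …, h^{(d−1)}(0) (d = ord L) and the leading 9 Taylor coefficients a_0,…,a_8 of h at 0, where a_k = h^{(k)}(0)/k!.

f: a_k = 2, 8, 16, 64/3, 64/3, 256/15, 512/45, 2048/315, 1024/315, …
g: a_k = 0, 9, 0, -27/2, 0, 243/40, 0, -729/560, 0, …
f+g: L₀ = lclm(L_f,L_g), ord ≤ 1+2.
L = -36 + 9·Dx - 4·Dx^2 + Dx^3  (order 3).
h: a_k = 2, 17, 16, 47/6, 64/3, 2777/120, 512/45, 26207/5040, 1024/315, …
ICs: h(0) = 2, h′(0) = 17, h′′(0) = 32.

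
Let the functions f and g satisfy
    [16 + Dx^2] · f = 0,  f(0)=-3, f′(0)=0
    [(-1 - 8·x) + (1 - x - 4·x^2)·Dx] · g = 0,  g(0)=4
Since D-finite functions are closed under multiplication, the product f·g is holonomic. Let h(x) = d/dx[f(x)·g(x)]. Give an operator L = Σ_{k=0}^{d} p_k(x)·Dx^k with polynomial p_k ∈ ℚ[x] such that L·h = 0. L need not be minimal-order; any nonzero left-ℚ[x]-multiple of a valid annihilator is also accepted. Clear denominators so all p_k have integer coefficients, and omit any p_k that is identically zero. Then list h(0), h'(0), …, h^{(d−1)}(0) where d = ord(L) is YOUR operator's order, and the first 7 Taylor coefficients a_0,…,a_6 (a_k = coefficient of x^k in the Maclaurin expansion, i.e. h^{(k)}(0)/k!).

f: a_k = -3, 0, 24, 0, -32, 0, 256/15, …
g: a_k = 4, 4, 20, 36, 116, 260, 724, …
Product ⇒ symmetric product L₀, ord ≤ 2.
h₀' ⇒ L via d/dx closure of L₀.
L = (-12 - 64·x - 224·x^2 + 256·x^3 + 512·x^4) + (-1 - 4·x + 48·x^2 + 128·x^3)·Dx + (1 - 3·x - 10·x^2 + 16·x^3 + 32·x^4)·Dx^2  (order 2).
h: a_k = -12, 72, -36, 16, -220, 1208/5, -14252/15, …
ICs: h(0) = -12, h′(0) = 72.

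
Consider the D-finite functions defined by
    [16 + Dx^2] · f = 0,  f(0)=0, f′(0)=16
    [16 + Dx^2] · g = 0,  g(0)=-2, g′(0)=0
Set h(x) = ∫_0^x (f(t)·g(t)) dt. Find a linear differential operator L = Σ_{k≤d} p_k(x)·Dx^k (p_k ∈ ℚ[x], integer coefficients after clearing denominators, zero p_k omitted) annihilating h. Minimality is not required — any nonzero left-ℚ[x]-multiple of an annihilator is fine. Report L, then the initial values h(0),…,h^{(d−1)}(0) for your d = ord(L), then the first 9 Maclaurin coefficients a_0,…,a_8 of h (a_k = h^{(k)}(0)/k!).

f: a_k = 0, 16, 0, -128/3, 0, 512/15, 0, -4096/315, 0, …
g: a_k = -2, 0, 16, 0, -64/3, 0, 512/45, 0, -1024/315, …
f·g: L₀ = L_f ⊗_s L_g, ord ≤ 2·2.
∫: right-multiply L₀ by Dx.
L = 64·Dx^2 + Dx^4  (order 4).
h: a_k = 0, 0, -16, 0, 256/3, 0, -8192/45, 0, 65536/315, …
ICs: h(0) = 0, h′(0) = 0, h′′(0) = -32, h′′′(0) = 0.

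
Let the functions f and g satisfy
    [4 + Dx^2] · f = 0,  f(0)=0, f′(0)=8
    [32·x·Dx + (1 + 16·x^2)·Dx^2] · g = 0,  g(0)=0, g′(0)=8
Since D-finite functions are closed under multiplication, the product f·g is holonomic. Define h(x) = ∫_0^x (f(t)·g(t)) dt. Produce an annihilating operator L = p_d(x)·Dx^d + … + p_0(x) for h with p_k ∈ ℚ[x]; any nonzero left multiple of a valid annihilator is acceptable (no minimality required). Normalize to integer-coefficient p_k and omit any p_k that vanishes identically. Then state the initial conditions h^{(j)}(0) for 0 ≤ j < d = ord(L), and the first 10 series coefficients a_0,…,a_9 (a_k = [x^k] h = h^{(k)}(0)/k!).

L = (1360 + 60416·x^2 + 106496·x^4 + 262144·x^6 + 1048576·x^8)·Dx + (2304·x + 45056·x^3 + 196608·x^5 + 1048576·x^7)·Dx^2 + (360 + 15872·x^2 + 36864·x^4 + 131072·x^6 + 524288·x^8)·Dx^3 + (576·x + 11264·x^3 + 49152·x^5 + 262144·x^7)·Dx^4 + (5 + 192·x^2 + 2560·x^4 + 16384·x^6 + 65536·x^8)·Dx^5  (order 5).
h: a_k = 0, 0, 0, 64/3, 0, -384/5, 0, 31616/63, 0, -39680/9, …
ICs: h(0) = 0, h′(0) = 0, h′′(0) = 0, h′′′(0) = 128, h′′′′(0) = 0.

f: a_k = 0, 8, 0, -16/3, 0, 16/15, 0, -32/315, 0, 16/2835, …
g: a_k = 0, 8, 0, -128/3, 0, 2048/5, 0, -32768/7, 0, 524288/9, …
h₀=f·g: eliminate ⇒ L₀, order ≤ 2·2.
∫: right-multiply L₀ by Dx.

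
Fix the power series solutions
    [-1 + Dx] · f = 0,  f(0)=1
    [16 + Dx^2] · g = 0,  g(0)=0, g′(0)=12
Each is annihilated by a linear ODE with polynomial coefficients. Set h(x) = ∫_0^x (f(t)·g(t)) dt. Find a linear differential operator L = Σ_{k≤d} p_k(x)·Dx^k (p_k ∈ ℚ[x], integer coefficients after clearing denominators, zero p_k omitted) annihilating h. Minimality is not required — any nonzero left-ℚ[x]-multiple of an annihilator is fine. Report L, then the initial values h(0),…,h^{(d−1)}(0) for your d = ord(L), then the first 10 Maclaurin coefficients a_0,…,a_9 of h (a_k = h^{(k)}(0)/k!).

L = 17·Dx - 2·Dx^2 + Dx^3  (order 3).
h: a_k = 0, 0, 6, 4, -13/2, -6, 101/60, 611/210, 727/3360, -23/36, …
ICs: h(0) = 0, h′(0) = 0, h′′(0) = 12.

f: a_k = 1, 1, 1/2, 1/6, 1/24, 1/120, 1/720, 1/5040, 1/40320, 1/362880, …
g: a_k = 0, 12, 0, -32, 0, 128/5, 0, -1024/105, 0, 2048/945, …
h₀=f·g: eliminate ⇒ L₀, order ≤ 1·2.
∫: right-multiply L₀ by Dx.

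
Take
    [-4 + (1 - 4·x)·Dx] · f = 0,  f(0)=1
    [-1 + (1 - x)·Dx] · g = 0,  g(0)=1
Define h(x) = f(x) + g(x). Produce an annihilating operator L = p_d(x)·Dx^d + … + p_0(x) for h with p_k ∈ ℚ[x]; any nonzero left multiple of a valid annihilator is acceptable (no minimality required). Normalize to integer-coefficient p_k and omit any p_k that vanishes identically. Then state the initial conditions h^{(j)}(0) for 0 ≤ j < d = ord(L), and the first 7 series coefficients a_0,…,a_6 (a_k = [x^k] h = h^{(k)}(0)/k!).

f: a_k = 1, 4, 16, 64, 256, 1024, 4096, …
g: a_k = 1, 1, 1, 1, 1, 1, 1, …
Weyl lclm of L_f,L_g ⇒ L₀ (ord ≤ 2).
L = -8 + (10 - 16·x)·Dx + (-1 + 5·x - 4·x^2)·Dx^2  (order 2).
h: a_k = 2, 5, 17, 65, 257, 1025, 4097, …
ICs: h(0) = 2, h′(0) = 5.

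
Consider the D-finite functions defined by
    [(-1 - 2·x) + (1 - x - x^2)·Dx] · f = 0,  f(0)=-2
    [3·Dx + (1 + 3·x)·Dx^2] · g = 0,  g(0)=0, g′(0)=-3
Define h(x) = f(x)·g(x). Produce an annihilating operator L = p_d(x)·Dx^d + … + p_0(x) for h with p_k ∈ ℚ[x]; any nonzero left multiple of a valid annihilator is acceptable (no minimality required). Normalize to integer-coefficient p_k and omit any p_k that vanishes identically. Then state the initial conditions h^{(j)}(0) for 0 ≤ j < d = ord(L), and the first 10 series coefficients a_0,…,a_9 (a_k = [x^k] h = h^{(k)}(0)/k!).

L = (5 + 12·x) + (-1 + 13·x + 15·x^2)·Dx + (-1 - 2·x + 4·x^2 + 3·x^3)·Dx^2  (order 2).
h: a_k = 0, 6, -3, 21, -45/2, 957/10, -849/5, 38553/70, -176301/140, 102633/28, …
ICs: h(0) = 0, h′(0) = 6.

f: a_k = -2, -2, -4, -6, -10, -16, -26, -42, -68, -110, …
g: a_k = 0, -3, 9/2, -9, 81/4, -243/5, 243/2, -2187/7, 6561/8, -2187, …
L₀ := L_f ⊗_s L_g (sym. prod.), ord ≤ 2.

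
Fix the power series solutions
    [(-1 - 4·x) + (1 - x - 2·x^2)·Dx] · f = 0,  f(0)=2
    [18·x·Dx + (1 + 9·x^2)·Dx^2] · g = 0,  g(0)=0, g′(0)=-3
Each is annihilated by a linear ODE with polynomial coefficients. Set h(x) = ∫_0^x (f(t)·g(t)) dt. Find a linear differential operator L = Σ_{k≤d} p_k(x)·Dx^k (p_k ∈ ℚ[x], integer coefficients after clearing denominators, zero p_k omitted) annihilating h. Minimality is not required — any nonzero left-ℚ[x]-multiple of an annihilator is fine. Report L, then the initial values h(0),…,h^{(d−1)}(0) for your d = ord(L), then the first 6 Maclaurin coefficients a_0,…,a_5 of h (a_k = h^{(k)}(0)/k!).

f: a_k = 2, 2, 6, 10, 22, 42, …
g: a_k = 0, -3, 0, 9, 0, -243/5, …
L₀ := L_f ⊗_s L_g (sym. prod.), ord ≤ 2.
h=∫h₀ ⇒ L = L₀·Dx.
L = (4 + 18·x + 108·x^2)·Dx + (2 - 10·x + 36·x^2 + 108·x^3)·Dx^2 + (-1 + x - 7·x^2 + 9·x^3 + 18·x^4)·Dx^3  (order 3).
h: a_k = 0, 0, -3, -2, 0, -12/5, …
ICs: h(0) = 0, h′(0) = 0, h′′(0) = -6.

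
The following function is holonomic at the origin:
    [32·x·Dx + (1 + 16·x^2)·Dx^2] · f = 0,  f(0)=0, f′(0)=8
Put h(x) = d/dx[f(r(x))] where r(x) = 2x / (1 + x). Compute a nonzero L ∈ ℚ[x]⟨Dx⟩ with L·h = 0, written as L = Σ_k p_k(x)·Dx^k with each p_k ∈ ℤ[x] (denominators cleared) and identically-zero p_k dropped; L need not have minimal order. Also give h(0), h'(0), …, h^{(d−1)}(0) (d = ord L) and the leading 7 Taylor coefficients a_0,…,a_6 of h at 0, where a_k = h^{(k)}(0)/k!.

L = (2 + 130·x) + (1 + 2·x + 65·x^2)·Dx  (order 1).
h: a_k = 16, -32, -976, 4032, 55376, -372832, -2853776, …
ICs: h(0) = 16.

f: a_k = 0, 8, 0, -128/3, 0, 2048/5, 0, …
Change of var in L_f (x↦r) gives L₀.
Differentiate: ansatz ord ≤ ord L₀ ⇒ L.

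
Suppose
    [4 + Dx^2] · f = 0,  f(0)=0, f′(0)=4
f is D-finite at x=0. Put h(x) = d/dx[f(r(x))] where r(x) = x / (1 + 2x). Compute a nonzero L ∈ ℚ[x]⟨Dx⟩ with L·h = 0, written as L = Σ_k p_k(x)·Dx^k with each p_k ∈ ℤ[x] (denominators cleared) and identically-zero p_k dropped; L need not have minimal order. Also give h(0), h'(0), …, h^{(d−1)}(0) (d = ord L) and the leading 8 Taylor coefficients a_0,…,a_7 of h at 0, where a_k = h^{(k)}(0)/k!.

L = (28 + 96·x + 96·x^2) + (12 + 72·x + 144·x^2 + 96·x^3)·Dx + (1 + 8·x + 24·x^2 + 32·x^3 + 16·x^4)·Dx^2  (order 2).
h: a_k = 4, -16, 40, -64, 8/3, 480, -110896/45, 407296/45, …
ICs: h(0) = 4, h′(0) = -16.

f: a_k = 0, 4, 0, -8/3, 0, 8/15, 0, -16/315, …
Substitute x→r, Dx→(1/r')Dx; clear ⇒ L₀.
h=h₀': d/dx-closure on L₀ ⇒ L.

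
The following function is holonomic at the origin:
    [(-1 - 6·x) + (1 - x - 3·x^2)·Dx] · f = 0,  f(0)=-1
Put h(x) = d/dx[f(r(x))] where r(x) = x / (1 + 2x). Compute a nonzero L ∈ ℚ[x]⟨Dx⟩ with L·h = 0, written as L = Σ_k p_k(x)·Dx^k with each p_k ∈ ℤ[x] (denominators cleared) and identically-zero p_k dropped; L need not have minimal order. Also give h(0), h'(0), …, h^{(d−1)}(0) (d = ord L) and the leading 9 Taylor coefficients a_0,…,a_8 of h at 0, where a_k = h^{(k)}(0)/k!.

f: a_k = -1, -1, -4, -7, -19, -40, -97, -217, -508, …
Change of var in L_f (x↦r) gives L₀.
h=h₀': d/dx-closure on L₀ ⇒ L.
L = (4 + 6·x + 30·x^2 + 32·x^3) + (-1 - 13·x - 45·x^2 - 38·x^3 + 16·x^4)·Dx  (order 1).
h: a_k = -1, -4, 15, -68, 280, -1110, 4277, -16144, 59985, …
ICs: h(0) = -1.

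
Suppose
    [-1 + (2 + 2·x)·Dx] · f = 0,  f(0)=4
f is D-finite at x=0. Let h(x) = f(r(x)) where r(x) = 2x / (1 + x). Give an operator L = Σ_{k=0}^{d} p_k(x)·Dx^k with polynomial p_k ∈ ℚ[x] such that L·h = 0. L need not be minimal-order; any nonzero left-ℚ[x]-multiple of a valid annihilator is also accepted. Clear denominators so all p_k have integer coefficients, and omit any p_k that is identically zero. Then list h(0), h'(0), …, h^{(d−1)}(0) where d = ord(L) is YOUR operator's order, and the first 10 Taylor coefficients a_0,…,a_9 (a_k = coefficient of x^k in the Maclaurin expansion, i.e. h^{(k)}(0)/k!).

f: a_k = 4, 2, -1/2, 1/4, -5/32, 7/64, -21/256, 33/512, -429/8192, 715/16384, …
f∘r: x↦r, Dx↦Dx/r' in L_f ⇒ L₀.
L = -1 + (1 + 4·x + 3·x^2)·Dx  (order 1).
h: a_k = 4, 4, -6, 10, -37/2, 75/2, -327/4, 753/4, -14445/32, 35699/32, …
ICs: h(0) = 4.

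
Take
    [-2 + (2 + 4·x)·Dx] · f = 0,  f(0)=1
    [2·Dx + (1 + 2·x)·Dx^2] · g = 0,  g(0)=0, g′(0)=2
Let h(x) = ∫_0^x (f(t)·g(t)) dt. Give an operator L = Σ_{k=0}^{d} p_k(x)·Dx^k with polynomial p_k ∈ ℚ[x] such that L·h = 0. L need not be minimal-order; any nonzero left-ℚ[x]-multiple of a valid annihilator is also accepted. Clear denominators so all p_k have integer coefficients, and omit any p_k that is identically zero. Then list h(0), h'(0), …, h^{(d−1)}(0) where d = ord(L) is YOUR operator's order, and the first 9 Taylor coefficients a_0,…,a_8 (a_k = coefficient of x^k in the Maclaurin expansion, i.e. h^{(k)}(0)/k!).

f: a_k = 1, 1, -1/2, 1/2, -5/8, 7/8, -21/16, 33/16, -429/128, …
g: a_k = 0, 2, -2, 8/3, -4, 32/5, -32/3, 128/7, -32, …
Sym-product of L_f,L_g gives L₀ (≤ ord 2).
h=∫₀ˣh₀: take L = L₀·Dx.
L = Dx + (1 + 4·x + 4·x^2)·Dx^3  (order 3).
h: a_k = 0, 0, 1, 0, -1/12, 2/15, -71/360, 31/105, -3043/6720, …
ICs: h(0) = 0, h′(0) = 0, h′′(0) = 2.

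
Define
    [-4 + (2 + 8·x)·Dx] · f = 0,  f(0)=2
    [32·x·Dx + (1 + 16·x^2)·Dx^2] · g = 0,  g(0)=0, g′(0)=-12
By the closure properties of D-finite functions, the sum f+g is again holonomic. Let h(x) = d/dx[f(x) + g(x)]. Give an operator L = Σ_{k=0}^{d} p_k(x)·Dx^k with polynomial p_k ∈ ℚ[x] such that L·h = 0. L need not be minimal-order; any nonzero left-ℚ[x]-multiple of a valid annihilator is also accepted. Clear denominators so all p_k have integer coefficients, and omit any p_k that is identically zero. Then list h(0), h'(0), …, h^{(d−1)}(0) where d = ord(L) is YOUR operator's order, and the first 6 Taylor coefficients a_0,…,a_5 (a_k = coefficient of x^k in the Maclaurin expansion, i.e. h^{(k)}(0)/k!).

f: a_k = 2, 4, -4, 8, -20, 56, …
g: a_k = 0, -12, 0, 64, 0, -3072/5, …
f+g: L₀ = lclm(L_f,L_g), ord ≤ 1+2.
Derive L from L₀ (diff closure).
L = (-32 - 320·x + 1536·x^2 + 3072·x^3) + (-22 - 128·x + 320·x^2 + 6144·x^3 + 10752·x^4)·Dx + (-1 + 12·x + 96·x^2 + 384·x^3 + 1792·x^4 + 3072·x^5)·Dx^2  (order 2).
h: a_k = -8, -8, 216, -80, -2792, -1008, …
ICs: h(0) = -8, h′(0) = -8.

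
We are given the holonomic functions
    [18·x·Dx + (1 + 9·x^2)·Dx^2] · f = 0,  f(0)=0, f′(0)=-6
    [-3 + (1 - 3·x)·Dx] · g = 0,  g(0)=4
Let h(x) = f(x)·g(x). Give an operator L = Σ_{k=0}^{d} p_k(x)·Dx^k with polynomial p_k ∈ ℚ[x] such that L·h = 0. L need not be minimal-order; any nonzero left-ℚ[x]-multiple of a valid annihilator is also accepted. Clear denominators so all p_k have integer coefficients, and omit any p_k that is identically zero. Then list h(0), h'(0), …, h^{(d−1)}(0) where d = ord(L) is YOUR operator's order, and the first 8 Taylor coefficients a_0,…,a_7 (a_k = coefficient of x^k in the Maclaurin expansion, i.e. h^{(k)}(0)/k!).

f: a_k = 0, -6, 0, 18, 0, -486/5, 0, 4374/7, …
g: a_k = 4, 12, 36, 108, 324, 972, 2916, 8748, …
Product ⇒ symmetric product L₀, ord ≤ 2.
L = 54·x + (6 - 18·x + 108·x^2)·Dx + (-1 + 3·x - 9·x^2 + 27·x^3)·Dx^2  (order 2).
h: a_k = 0, -24, -72, -144, -432, -8424/5, -25272/5, -443232/35, …
ICs: h(0) = 0, h′(0) = -24.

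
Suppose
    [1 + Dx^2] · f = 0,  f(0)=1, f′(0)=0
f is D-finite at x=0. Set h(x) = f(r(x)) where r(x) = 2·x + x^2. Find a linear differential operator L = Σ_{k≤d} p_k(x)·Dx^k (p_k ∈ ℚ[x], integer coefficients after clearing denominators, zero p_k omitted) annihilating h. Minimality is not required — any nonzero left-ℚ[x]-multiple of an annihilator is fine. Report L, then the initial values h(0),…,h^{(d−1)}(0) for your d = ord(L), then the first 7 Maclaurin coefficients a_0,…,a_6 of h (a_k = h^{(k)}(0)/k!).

L = (4 + 12·x + 12·x^2 + 4·x^3) - Dx + (1 + x)·Dx^2  (order 2).
h: a_k = 1, 0, -2, -2, 1/6, 4/3, 41/45, …
ICs: h(0) = 1, h′(0) = 0.

f: a_k = 1, 0, -1/2, 0, 1/24, 0, -1/720, …
Change of var in L_f (x↦r) gives L₀.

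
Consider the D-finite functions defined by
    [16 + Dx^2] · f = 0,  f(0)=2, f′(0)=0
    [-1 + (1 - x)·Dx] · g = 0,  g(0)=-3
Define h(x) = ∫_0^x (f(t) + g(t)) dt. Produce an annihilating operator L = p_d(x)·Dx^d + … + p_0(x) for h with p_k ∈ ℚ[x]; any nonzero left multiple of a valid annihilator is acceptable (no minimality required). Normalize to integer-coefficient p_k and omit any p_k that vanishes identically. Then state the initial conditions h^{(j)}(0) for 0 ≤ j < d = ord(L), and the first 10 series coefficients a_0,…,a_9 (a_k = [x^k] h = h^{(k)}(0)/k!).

L = (-176 + 256·x - 128·x^2)·Dx + (144 - 400·x + 384·x^2 - 128·x^3)·Dx^2 + (-11 + 16·x - 8·x^2)·Dx^3 + (9 - 25·x + 24·x^2 - 8·x^3)·Dx^4  (order 4).
h: a_k = 0, -1, -3/2, -19/3, -3/4, 11/3, -1/2, -647/315, -3/8, 79/2835, …
ICs: h(0) = 0, h′(0) = -1, h′′(0) = -3, h′′′(0) = -38.

f: a_k = 2, 0, -16, 0, 64/3, 0, -512/45, 0, 1024/315, 0, …
g: a_k = -3, -3, -3, -3, -3, -3, -3, -3, -3, -3, …
L₀ := lclm(L_f,L_g); ord L₀ ≤ 2+1.
∫: right-multiply L₀ by Dx.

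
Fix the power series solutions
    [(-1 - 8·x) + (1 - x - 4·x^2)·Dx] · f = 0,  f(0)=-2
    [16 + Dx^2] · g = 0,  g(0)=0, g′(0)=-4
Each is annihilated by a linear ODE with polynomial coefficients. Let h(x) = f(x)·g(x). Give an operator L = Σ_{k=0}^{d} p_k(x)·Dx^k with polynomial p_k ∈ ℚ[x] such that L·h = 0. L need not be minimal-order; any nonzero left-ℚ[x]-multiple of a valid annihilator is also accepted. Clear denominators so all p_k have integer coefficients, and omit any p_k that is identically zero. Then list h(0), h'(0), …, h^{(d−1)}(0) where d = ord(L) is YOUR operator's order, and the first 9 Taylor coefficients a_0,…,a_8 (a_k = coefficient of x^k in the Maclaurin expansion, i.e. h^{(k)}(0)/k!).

L = (-8 + 16·x + 64·x^2) + (2 + 16·x)·Dx + (-1 + x + 4·x^2)·Dx^2  (order 2).
h: a_k = 0, 8, 8, 56/3, 152/3, 712/5, 5176/15, 286072/315, 720856/315, …
ICs: h(0) = 0, h′(0) = 8.

f: a_k = -2, -2, -10, -18, -58, -130, -362, -882, -2330, …
g: a_k = 0, -4, 0, 32/3, 0, -128/15, 0, 1024/315, 0, …
Product ⇒ symmetric product L₀, ord ≤ 2.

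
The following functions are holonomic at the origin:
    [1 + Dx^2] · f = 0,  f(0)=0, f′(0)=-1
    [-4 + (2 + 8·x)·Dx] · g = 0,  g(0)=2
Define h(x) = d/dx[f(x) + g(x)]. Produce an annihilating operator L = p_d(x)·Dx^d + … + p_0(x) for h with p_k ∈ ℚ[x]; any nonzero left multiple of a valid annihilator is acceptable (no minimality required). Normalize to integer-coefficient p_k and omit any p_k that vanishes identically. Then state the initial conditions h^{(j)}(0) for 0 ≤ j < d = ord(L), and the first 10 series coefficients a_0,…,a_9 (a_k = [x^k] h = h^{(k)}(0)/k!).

L = (-122 - 16·x - 32·x^2) + (-13 - 60·x - 48·x^2 - 64·x^3)·Dx + (-122 - 16·x - 32·x^2)·Dx^2 + (-13 - 60·x - 48·x^2 - 64·x^3)·Dx^3  (order 3).
h: a_k = 3, -8, 49/2, -80, 6719/24, -1008, 2661121/720, -13728, 2075673599/40320, -194480, …
ICs: h(0) = 3, h′(0) = -8, h′′(0) = 49.

f: a_k = 0, -1, 0, 1/6, 0, -1/120, 0, 1/5040, 0, -1/362880, …
g: a_k = 2, 4, -4, 8, -20, 56, -168, 528, -1716, 5720, …
Weyl lclm of L_f,L_g ⇒ L₀ (ord ≤ 3).
h₀' ⇒ L via d/dx closure of L₀.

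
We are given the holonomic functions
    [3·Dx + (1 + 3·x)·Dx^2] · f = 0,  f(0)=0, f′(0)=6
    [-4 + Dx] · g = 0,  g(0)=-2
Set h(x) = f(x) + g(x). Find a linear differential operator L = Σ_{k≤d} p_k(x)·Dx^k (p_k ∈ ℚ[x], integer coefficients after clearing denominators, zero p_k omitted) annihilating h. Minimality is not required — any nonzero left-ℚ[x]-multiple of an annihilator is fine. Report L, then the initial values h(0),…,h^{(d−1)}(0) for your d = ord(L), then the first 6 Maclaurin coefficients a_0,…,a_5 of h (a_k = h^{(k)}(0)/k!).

L = (-120 - 144·x)·Dx + (2 - 96·x - 144·x^2)·Dx^2 + (7 + 33·x + 36·x^2)·Dx^3  (order 3).
h: a_k = -2, -2, -25, -10/3, -371/6, 1202/15, …
ICs: h(0) = -2, h′(0) = -2, h′′(0) = -50.

f: a_k = 0, 6, -9, 18, -81/2, 486/5, …
g: a_k = -2, -8, -16, -64/3, -64/3, -256/15, …
h₀=f+g: left-lcm gives L₀, ord ≤ 3.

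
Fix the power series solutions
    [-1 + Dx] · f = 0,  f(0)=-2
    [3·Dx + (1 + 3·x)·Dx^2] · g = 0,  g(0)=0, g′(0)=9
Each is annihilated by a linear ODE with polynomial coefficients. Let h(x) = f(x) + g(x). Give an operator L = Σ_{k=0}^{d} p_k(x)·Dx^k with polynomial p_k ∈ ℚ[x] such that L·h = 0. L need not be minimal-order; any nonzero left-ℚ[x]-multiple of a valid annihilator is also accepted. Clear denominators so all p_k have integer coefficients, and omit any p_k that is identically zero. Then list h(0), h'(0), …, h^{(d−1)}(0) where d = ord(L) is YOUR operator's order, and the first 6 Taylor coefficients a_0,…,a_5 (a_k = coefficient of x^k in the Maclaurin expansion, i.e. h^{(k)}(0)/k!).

f: a_k = -2, -2, -1, -1/3, -1/12, -1/60, …
g: a_k = 0, 9, -27/2, 27, -243/4, 729/5, …
L₀ := lclm(L_f,L_g); ord L₀ ≤ 1+2.
L = (-21 - 9·x)·Dx + (17 - 6·x - 9·x^2)·Dx^2 + (4 + 15·x + 9·x^2)·Dx^3  (order 3).
h: a_k = -2, 7, -29/2, 80/3, -365/6, 8747/60, …
ICs: h(0) = -2, h′(0) = 7, h′′(0) = -29.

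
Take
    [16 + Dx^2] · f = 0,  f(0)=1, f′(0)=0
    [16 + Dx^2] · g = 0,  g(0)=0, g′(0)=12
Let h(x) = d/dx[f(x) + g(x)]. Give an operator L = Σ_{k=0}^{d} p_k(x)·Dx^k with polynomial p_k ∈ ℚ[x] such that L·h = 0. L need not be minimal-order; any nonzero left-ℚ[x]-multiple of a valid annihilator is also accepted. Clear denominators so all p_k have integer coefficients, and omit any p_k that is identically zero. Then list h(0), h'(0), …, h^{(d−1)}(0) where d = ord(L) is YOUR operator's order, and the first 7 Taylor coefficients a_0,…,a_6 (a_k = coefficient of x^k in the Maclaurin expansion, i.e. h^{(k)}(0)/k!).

f: a_k = 1, 0, -8, 0, 32/3, 0, -256/45, …
g: a_k = 0, 12, 0, -32, 0, 128/5, 0, …
L₀ := lclm(L_f,L_g); ord L₀ ≤ 2+2.
h₀' ⇒ L via d/dx closure of L₀.
L = 16 + Dx^2  (order 2).
h: a_k = 12, -16, -96, 128/3, 128, -512/15, -1024/15, …
ICs: h(0) = 12, h′(0) = -16.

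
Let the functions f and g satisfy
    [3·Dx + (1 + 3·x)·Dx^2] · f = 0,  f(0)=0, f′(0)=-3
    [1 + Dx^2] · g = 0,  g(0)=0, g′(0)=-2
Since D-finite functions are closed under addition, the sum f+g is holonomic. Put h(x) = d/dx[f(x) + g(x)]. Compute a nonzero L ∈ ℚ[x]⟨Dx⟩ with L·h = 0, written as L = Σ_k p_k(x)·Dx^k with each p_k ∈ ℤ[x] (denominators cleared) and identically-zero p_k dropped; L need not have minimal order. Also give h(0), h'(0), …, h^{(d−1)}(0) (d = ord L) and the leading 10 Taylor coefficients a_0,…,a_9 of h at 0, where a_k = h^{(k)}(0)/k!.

f: a_k = 0, -3, 9/2, -9, 81/4, -243/5, 243/2, -2187/7, 6561/8, -2187, …
g: a_k = 0, -2, 0, 1/3, 0, -1/60, 0, 1/2520, 0, -1/181440, …
h₀=f+g: left-lcm gives L₀, ord ≤ 4.
Differentiate: ansatz ord ≤ ord L₀ ⇒ L.
L = (165 + 18·x + 27·x^2) + (19 + 63·x + 27·x^2 + 27·x^3)·Dx + (165 + 18·x + 27·x^2)·Dx^2 + (19 + 63·x + 27·x^2 + 27·x^3)·Dx^3  (order 3).
h: a_k = -5, 9, -26, 81, -2917/12, 729, -787319/360, 6561, -396809281/20160, 59049, …
ICs: h(0) = -5, h′(0) = 9, h′′(0) = -52.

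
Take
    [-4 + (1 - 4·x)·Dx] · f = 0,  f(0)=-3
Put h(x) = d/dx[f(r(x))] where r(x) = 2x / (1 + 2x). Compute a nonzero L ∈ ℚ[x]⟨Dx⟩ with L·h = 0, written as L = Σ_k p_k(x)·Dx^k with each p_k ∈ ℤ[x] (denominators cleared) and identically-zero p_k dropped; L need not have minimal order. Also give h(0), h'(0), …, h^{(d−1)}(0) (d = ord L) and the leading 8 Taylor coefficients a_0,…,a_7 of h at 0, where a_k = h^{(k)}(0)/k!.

f: a_k = -3, -12, -48, -192, -768, -3072, -12288, -49152, …
Substitute x→r, Dx→(1/r')Dx; clear ⇒ L₀.
Derive L from L₀ (diff closure).
L = 12 + (-1 + 6·x)·Dx  (order 1).
h: a_k = -24, -288, -2592, -20736, -155520, -1119744, -7838208, -53747712, …
ICs: h(0) = -24.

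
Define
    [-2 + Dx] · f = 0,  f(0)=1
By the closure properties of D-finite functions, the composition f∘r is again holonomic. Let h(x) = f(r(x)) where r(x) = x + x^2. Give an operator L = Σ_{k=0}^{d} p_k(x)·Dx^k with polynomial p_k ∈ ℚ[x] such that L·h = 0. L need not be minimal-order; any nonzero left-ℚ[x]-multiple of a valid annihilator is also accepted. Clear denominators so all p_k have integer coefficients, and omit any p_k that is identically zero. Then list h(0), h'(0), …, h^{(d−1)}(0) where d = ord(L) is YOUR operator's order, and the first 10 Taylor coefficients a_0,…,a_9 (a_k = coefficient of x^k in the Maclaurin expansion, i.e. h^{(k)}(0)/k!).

f: a_k = 1, 2, 2, 4/3, 2/3, 4/15, 4/45, 8/315, 2/315, 4/2835, …
Change of var in L_f (x↦r) gives L₀.
L = (-2 - 4·x) + Dx  (order 1).
h: a_k = 1, 2, 4, 16/3, 20/3, 104/15, 304/45, 1856/315, 1528/315, 2096/567, …
ICs: h(0) = 1.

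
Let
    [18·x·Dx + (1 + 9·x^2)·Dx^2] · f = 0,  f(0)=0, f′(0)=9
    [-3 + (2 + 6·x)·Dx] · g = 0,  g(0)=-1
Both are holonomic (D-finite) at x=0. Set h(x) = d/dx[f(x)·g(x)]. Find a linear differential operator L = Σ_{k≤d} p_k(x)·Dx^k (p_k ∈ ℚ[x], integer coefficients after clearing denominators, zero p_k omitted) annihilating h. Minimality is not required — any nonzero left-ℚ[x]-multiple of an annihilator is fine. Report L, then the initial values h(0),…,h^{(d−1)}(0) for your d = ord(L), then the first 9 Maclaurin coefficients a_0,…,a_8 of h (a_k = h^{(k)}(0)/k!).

f: a_k = 0, 9, 0, -27, 0, 729/5, 0, -6561/7, 0, …
g: a_k = -1, -3/2, 9/8, -27/16, 405/128, -1701/256, 15309/1024, -72171/2048, 2814669/32768, …
h₀=f·g: eliminate ⇒ L₀, order ≤ 2·1.
Differentiate: ansatz ord ≤ ord L₀ ⇒ L.
L = (15 + 360·x + 54·x^2 - 1944·x^3 - 729·x^4) + (28 + 252·x + 648·x^2 - 1512·x^3 - 6804·x^4 - 2916·x^5)·Dx + (4 + 8·x - 36·x^2 - 144·x^3 - 756·x^4 - 1944·x^5 - 972·x^6)·Dx^2  (order 2).
h: a_k = -9, -27, 891/8, 405/4, -94527/128, -894483/640, 41231511/5120, 73266687/8960, -14006245653/229376, …
ICs: h(0) = -9, h′(0) = -27.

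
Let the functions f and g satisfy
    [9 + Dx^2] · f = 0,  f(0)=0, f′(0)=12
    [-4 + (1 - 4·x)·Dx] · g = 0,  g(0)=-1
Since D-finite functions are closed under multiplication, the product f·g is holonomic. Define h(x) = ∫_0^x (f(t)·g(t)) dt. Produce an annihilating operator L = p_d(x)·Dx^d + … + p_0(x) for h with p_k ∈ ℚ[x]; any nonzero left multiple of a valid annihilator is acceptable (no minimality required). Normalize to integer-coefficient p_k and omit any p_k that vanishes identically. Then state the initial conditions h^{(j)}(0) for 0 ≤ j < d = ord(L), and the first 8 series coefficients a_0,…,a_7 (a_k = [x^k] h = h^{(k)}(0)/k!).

L = (-9 + 36·x)·Dx + 8·Dx^2 + (-1 + 4·x)·Dx^3  (order 3).
h: a_k = 0, 0, -6, -16, -87/2, -696/5, -9307/20, -55842/35, …
ICs: h(0) = 0, h′(0) = 0, h′′(0) = -12.

f: a_k = 0, 12, 0, -18, 0, 81/10, 0, -243/140, …
g: a_k = -1, -4, -16, -64, -256, -1024, -4096, -16384, …
L₀ := L_f ⊗_s L_g (sym. prod.), ord ≤ 2.
∫: right-multiply L₀ by Dx.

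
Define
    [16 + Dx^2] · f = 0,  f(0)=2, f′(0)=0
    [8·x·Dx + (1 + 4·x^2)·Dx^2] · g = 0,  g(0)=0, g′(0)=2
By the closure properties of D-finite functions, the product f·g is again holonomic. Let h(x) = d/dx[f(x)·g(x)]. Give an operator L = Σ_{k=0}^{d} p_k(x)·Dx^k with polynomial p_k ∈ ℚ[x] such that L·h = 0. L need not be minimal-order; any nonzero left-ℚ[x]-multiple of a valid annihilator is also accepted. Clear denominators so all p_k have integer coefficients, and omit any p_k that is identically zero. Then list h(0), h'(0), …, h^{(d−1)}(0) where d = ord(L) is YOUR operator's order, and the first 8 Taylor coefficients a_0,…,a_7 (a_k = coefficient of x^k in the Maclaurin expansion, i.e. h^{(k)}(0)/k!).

f: a_k = 2, 0, -16, 0, 64/3, 0, -512/45, 0, …
g: a_k = 0, 2, 0, -8/3, 0, 32/5, 0, -128/7, …
f·g: L₀ = L_f ⊗_s L_g, ord ≤ 2·2.
h₀' ⇒ L via d/dx closure of L₀.
L = (4096 + 58368·x^2 + 354304·x^4 + 983040·x^6 + 1867776·x^8 + 2621440·x^10 + 2097152·x^12) + (1984·x + 30208·x^3 + 158720·x^5 + 409600·x^7 + 655360·x^9 + 524288·x^11)·Dx + (336 + 5216·x^2 + 34560·x^4 + 114176·x^6 + 249856·x^8 + 360448·x^10 + 262144·x^12)·Dx^2 + (124·x + 1888·x^3 + 9920·x^5 + 25600·x^7 + 40960·x^9 + 32768·x^11)·Dx^3 + (5 + 98·x^2 + 776·x^4 + 3296·x^6 + 8320·x^8 + 12288·x^10 + 8192·x^12)·Dx^4  (order 4).
h: a_k = 4, 0, -112, 0, 1472/3, 0, -68864/45, 0, …
ICs: h(0) = 4, h′(0) = 0, h′′(0) = -224, h′′′(0) = 0.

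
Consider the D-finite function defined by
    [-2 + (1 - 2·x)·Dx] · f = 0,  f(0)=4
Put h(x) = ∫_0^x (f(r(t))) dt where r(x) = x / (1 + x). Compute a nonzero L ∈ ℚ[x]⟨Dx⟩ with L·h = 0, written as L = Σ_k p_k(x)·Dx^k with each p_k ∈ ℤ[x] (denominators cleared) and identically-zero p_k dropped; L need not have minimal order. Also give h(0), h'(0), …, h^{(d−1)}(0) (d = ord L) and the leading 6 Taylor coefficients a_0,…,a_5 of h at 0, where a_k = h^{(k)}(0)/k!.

L = 2·Dx + (-1 + x^2)·Dx^2  (order 2).
h: a_k = 0, 4, 4, 8/3, 2, 8/5, …
ICs: h(0) = 0, h′(0) = 4.

f: a_k = 4, 8, 16, 32, 64, 128, …
Substitute x→r, Dx→(1/r')Dx; clear ⇒ L₀.
h=∫₀ˣh₀: take L = L₀·Dx.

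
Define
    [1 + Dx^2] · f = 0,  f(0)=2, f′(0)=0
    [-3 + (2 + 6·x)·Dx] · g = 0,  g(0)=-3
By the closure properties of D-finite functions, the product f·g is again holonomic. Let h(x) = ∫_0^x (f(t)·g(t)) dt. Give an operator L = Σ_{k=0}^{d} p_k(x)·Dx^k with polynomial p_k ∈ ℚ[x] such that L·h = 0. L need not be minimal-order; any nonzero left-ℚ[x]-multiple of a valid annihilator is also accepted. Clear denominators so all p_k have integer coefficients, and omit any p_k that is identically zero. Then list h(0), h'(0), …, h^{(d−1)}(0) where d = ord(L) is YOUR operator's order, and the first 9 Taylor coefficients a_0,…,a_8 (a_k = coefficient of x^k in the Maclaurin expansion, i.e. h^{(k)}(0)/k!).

L = (31 + 24·x + 36·x^2)·Dx + (-12 - 36·x)·Dx^2 + (4 + 24·x + 36·x^2)·Dx^3  (order 3).
h: a_k = 0, -6, -9/2, 13/4, -45/32, 983/320, -1501/256, 618229/53760, -982601/40960, …
ICs: h(0) = 0, h′(0) = -6, h′′(0) = -9.

f: a_k = 2, 0, -1, 0, 1/12, 0, -1/360, 0, 1/20160, …
g: a_k = -3, -9/2, 27/8, -81/16, 1215/128, -5103/256, 45927/1024, -216513/2048, 8444007/32768, …
h₀=f·g: eliminate ⇒ L₀, order ≤ 2·1.
h=∫h₀ ⇒ L = L₀·Dx.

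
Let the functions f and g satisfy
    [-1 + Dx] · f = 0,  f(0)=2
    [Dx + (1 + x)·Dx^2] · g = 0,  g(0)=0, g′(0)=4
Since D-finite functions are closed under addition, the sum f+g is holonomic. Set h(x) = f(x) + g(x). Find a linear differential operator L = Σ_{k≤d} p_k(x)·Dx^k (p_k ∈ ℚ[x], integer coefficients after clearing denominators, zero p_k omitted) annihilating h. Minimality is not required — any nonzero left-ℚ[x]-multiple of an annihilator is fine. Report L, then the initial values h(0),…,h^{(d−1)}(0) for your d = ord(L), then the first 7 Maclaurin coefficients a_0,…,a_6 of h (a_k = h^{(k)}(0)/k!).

f: a_k = 2, 2, 1, 1/3, 1/12, 1/60, 1/360, …
g: a_k = 0, 4, -2, 4/3, -1, 4/5, -2/3, …
Weyl lclm of L_f,L_g ⇒ L₀ (ord ≤ 3).
L = (-3 - x)·Dx + (1 - 2·x - x^2)·Dx^2 + (2 + 3·x + x^2)·Dx^3  (order 3).
h: a_k = 2, 6, -1, 5/3, -11/12, 49/60, -239/360, …
ICs: h(0) = 2, h′(0) = 6, h′′(0) = -2.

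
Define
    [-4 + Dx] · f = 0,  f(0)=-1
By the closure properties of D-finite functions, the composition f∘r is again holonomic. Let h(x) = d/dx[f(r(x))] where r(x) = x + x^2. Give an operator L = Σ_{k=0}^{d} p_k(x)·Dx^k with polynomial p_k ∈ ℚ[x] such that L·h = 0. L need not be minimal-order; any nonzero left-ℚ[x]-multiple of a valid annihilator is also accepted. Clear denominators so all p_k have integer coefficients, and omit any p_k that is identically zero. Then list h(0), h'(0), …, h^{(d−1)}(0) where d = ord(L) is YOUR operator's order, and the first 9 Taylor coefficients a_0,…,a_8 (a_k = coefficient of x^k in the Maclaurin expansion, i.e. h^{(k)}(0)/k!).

f: a_k = -1, -4, -8, -32/3, -32/3, -128/15, -256/45, -1024/315, -512/315, …
Substitute x→r, Dx→(1/r')Dx; clear ⇒ L₀.
Derive L from L₀ (diff closure).
L = (6 + 16·x + 16·x^2) + (-1 - 2·x)·Dx  (order 1).
h: a_k = -4, -24, -80, -608/3, -416, -11072/15, -52096/45, -11520/7, -675968/315, …
ICs: h(0) = -4.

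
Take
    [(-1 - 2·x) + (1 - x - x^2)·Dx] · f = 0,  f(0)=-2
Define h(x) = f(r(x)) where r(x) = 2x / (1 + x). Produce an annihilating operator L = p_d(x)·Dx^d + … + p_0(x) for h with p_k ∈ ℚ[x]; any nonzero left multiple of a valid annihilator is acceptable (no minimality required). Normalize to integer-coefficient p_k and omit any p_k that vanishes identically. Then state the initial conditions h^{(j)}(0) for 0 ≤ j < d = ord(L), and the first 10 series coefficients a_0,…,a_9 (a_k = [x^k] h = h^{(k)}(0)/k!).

L = (2 + 10·x) + (-1 - x + 5·x^2 + 5·x^3)·Dx  (order 1).
h: a_k = -2, -4, -12, -20, -60, -100, -300, -500, -1500, -2500, …
ICs: h(0) = -2.

f: a_k = -2, -2, -4, -6, -10, -16, -26, -42, -68, -110, …
h₀=f(r): pull back L_f along r ⇒ L₀.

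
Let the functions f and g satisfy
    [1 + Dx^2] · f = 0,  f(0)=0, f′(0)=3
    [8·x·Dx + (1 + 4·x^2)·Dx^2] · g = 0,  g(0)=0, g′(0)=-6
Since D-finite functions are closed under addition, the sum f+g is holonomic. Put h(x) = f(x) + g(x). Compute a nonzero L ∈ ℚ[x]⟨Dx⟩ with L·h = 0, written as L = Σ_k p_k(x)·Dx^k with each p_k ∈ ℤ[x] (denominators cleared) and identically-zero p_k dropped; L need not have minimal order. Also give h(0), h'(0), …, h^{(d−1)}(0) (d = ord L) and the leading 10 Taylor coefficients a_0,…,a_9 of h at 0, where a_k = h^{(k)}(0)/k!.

f: a_k = 0, 3, 0, -1/2, 0, 1/40, 0, -1/1680, 0, 1/120960, …
g: a_k = 0, -6, 0, 8, 0, -96/5, 0, 384/7, 0, -512/3, …
f+g: L₀ = lclm(L_f,L_g), ord ≤ 2+2.
L = (-376·x + 1600·x^3 + 128·x^5)·Dx + (-7 + 76·x^2 + 432·x^4 + 64·x^6)·Dx^2 + (-376·x + 1600·x^3 + 128·x^5)·Dx^3 + (-7 + 76·x^2 + 432·x^4 + 64·x^6)·Dx^4  (order 4).
h: a_k = 0, -3, 0, 15/2, 0, -767/40, 0, 92159/1680, 0, -20643839/120960, …
ICs: h(0) = 0, h′(0) = -3, h′′(0) = 0, h′′′(0) = 45.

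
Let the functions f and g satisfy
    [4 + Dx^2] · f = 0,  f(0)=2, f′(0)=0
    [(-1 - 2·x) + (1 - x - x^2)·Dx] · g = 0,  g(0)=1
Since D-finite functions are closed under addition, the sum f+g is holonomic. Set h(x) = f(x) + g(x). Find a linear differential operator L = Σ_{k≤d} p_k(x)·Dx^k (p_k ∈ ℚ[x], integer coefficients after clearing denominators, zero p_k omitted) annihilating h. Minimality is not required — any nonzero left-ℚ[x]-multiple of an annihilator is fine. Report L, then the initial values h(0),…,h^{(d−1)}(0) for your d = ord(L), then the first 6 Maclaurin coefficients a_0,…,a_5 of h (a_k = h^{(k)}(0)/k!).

f: a_k = 2, 0, -4, 0, 4/3, 0, …
g: a_k = 1, 1, 2, 3, 5, 8, …
Weyl lclm of L_f,L_g ⇒ L₀ (ord ≤ 3).
L = (-44 - 96·x - 32·x^2 - 48·x^3 - 40·x^4 - 16·x^5) + (16 - 20·x - 8·x^2 + 16·x^3 - 12·x^4 - 24·x^5 - 8·x^6)·Dx + (-11 - 24·x - 8·x^2 - 12·x^3 - 10·x^4 - 4·x^5)·Dx^2 + (4 - 5·x - 2·x^2 + 4·x^3 - 3·x^4 - 6·x^5 - 2·x^6)·Dx^3  (order 3).
h: a_k = 3, 1, -2, 3, 19/3, 8, …
ICs: h(0) = 3, h′(0) = 1, h′′(0) = -4.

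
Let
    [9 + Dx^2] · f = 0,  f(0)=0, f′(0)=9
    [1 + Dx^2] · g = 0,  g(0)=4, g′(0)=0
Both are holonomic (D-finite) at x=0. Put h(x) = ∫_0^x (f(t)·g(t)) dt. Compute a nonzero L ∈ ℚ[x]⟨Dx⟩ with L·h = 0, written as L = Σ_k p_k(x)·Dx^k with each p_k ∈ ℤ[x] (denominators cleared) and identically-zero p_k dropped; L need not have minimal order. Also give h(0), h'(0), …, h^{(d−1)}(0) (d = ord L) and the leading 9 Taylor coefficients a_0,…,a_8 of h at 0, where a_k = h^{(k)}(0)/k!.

L = 64·Dx + 20·Dx^3 + Dx^5  (order 5).
h: a_k = 0, 0, 18, 0, -18, 0, 44/5, 0, -86/35, …
ICs: h(0) = 0, h′(0) = 0, h′′(0) = 36, h′′′(0) = 0, h′′′′(0) = -432.

f: a_k = 0, 9, 0, -27/2, 0, 243/40, 0, -729/560, 0, …
g: a_k = 4, 0, -2, 0, 1/6, 0, -1/180, 0, 1/10080, …
Product ⇒ symmetric product L₀, ord ≤ 4.
h=∫h₀ ⇒ L = L₀·Dx.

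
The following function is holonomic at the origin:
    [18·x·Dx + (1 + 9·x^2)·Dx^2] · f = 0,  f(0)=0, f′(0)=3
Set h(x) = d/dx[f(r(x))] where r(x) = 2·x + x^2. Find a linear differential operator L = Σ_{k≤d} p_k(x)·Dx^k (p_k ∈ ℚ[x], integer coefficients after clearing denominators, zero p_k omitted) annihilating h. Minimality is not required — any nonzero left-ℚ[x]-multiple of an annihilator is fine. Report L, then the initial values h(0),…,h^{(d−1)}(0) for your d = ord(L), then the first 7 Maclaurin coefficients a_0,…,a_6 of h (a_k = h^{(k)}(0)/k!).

f: a_k = 0, 3, 0, -9, 0, 243/5, 0, …
L₀ from L_f via x↦r, Dx↦r'^{-1}Dx.
Differentiate: ansatz ord ≤ ord L₀ ⇒ L.
L = (-1 + 72·x + 144·x^2 + 108·x^3 + 27·x^4) + (1 + x + 36·x^2 + 72·x^3 + 45·x^4 + 9·x^5)·Dx  (order 1).
h: a_k = 6, 6, -216, -432, 7506, 23274, -252720, …
ICs: h(0) = 6.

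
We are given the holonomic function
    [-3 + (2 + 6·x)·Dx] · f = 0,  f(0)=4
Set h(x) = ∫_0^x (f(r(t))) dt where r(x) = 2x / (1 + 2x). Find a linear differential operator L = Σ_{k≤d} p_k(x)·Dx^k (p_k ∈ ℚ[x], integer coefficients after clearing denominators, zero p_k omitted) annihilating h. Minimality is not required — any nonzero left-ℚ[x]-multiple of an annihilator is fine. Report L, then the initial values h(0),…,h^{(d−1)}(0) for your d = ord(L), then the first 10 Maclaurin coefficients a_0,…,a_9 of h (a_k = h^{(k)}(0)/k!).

f: a_k = 4, 6, -9/2, 27/4, -405/32, 1701/64, -15309/256, 72171/512, -2814669/8192, 14073345/16384, …
h₀=f(r): pull back L_f along r ⇒ L₀.
∫: right-multiply L₀ by Dx.
L = -3·Dx + (1 + 10·x + 16·x^2)·Dx^2  (order 2).
h: a_k = 0, 4, 6, -14, 87/2, -1677/10, 3023/4, -106305/28, 658335/32, -11301055/96, …
ICs: h(0) = 0, h′(0) = 4.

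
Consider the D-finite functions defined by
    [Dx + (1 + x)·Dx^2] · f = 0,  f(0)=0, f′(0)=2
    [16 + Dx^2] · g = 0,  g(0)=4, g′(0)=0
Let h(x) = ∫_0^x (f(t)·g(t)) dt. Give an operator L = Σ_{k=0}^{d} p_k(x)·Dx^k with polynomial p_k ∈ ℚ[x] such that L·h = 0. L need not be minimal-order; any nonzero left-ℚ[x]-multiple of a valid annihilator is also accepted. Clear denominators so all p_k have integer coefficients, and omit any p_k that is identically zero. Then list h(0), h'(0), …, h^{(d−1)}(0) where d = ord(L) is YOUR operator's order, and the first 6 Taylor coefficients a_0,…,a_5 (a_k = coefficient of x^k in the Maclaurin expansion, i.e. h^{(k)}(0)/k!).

f: a_k = 0, 2, -1, 2/3, -1/2, 2/5, …
g: a_k = 4, 0, -32, 0, 128/3, 0, …
L₀ := L_f ⊗_s L_g (sym. prod.), ord ≤ 4.
Integrate: L := L₀·Dx.
L = (15072 + 62976·x + 97024·x^2 + 65536·x^3 + 16384·x^4)·Dx + (1984 + 6080·x + 6144·x^2 + 2048·x^3)·Dx^2 + (1950 + 8000·x + 12192·x^2 + 8192·x^3 + 2048·x^4)·Dx^3 + (124 + 380·x + 384·x^2 + 128·x^3)·Dx^4 + (63 + 254·x + 383·x^2 + 256·x^3 + 64·x^4)·Dx^5  (order 5).
h: a_k = 0, 0, 4, -4/3, -46/3, 6, …
ICs: h(0) = 0, h′(0) = 0, h′′(0) = 8, h′′′(0) = -8, h′′′′(0) = -368.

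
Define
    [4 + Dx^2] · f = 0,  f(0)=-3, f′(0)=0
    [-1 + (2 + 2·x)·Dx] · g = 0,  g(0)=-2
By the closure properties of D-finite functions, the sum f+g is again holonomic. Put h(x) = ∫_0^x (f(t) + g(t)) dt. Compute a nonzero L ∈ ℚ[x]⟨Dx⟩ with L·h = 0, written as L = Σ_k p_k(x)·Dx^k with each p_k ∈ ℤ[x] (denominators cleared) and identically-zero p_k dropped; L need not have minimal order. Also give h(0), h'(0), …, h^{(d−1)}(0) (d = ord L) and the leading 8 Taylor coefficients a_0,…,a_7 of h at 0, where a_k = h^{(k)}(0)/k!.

L = (-76 - 128·x - 64·x^2)·Dx + (120 + 376·x + 384·x^2 + 128·x^3)·Dx^2 + (-19 - 32·x - 16·x^2)·Dx^3 + (30 + 94·x + 96·x^2 + 32·x^3)·Dx^4  (order 4).
h: a_k = 0, -5, -1/2, 25/12, -1/32, -123/320, -7/768, 2363/53760, …
ICs: h(0) = 0, h′(0) = -5, h′′(0) = -1, h′′′(0) = 25/2.

f: a_k = -3, 0, 6, 0, -2, 0, 4/15, 0, …
g: a_k = -2, -1, 1/4, -1/8, 5/64, -7/128, 21/512, -33/1024, …
Weyl lclm of L_f,L_g ⇒ L₀ (ord ≤ 3).
h=∫₀ˣh₀: take L = L₀·Dx.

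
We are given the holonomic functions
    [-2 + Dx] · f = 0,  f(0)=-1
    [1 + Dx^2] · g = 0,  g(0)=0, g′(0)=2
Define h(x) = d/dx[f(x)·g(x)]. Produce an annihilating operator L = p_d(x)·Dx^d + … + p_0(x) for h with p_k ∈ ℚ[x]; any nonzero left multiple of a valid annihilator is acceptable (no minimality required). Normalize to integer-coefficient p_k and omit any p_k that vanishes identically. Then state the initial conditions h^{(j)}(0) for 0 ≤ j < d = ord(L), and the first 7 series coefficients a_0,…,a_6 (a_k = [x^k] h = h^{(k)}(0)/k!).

L = 5 - 4·Dx + Dx^2  (order 2).
h: a_k = -2, -8, -11, -8, -41/12, -11/15, 29/360, …
ICs: h(0) = -2, h′(0) = -8.

f: a_k = -1, -2, -2, -4/3, -2/3, -4/15, -4/45, …
g: a_k = 0, 2, 0, -1/3, 0, 1/60, 0, …
f·g: L₀ = L_f ⊗_s L_g, ord ≤ 1·2.
Differentiate: ansatz ord ≤ ord L₀ ⇒ L.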